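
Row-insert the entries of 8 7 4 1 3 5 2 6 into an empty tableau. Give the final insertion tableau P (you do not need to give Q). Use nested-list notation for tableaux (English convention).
After inserting 8: P = [[8]].
After inserting 7: P = [[7], [8]].
After inserting 4: P = [[4], [7], [8]].
After inserting 1: P = [[1], [4], [7], [8]].
After inserting 3: P = [[1, 3], [4], [7], [8]].
After inserting 5: P = [[1, 3, 5], [4], [7], [8]].
After inserting 2: P = [[1, 2, 5], [3], [4], [7], [8]].
After inserting 6: P = [[1, 2, 5, 6], [3], [4], [7], [8]].

So P = [[1, 2, 5, 6], [3], [4], [7], [8]].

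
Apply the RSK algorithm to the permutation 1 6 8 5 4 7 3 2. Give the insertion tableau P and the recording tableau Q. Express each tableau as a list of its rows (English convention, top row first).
Insert each entry of the permutation into P by Schensted row insertion, recording in Q the position of each new cell.

Insert 1: appended to row 1. P = [[1]], Q = [[1]].
Insert 6: appended to row 1. P = [[1, 6]], Q = [[1, 2]].
Insert 8: appended to row 1. P = [[1, 6, 8]], Q = [[1, 2, 3]].
Insert 5: 5 bumps 6 from row 1; 6 starts row 2. P = [[1, 5, 8], [6]], Q = [[1, 2, 3], [4]].
Insert 4: 4 bumps 5 from row 1; 5 bumps 6 from row 2; 6 starts row 3. P = [[1, 4, 8], [5], [6]], Q = [[1, 2, 3], [4], [5]].
Insert 7: 7 bumps 8 from row 1; 8 appends to row 2. P = [[1, 4, 7], [5, 8], [6]], Q = [[1, 2, 3], [4, 6], [5]].
Insert 3: 3 bumps 4 from row 1; 4 bumps 5 from row 2; 5 bumps 6 from row 3; 6 starts row 4. P = [[1, 3, 7], [4, 8], [5], [6]], Q = [[1, 2, 3], [4, 6], [5], [7]].
Insert 2: 2 bumps 3 from row 1; 3 bumps 4 from row 2; 4 bumps 5 from row 3; 5 bumps 6 from row 4; 6 starts row 5. P = [[1, 2, 7], [3, 8], [4], [5], [6]], Q = [[1, 2, 3], [4, 6], [5], [7], [8]].

So P = [[1, 2, 7], [3, 8], [4], [5], [6]], Q = [[1, 2, 3], [4, 6], [5], [7], [8]].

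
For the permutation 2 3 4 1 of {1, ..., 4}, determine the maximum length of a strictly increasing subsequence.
3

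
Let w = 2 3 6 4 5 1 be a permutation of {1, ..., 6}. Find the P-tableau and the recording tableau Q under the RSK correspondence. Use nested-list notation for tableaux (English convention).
P = [[1, 3, 4, 5], [2], [6]], Q = [[1, 2, 3, 5], [4], [6]]

Insert each entry of the permutation into P by Schensted row insertion, recording in Q the position of each new cell.

Insert 2: appended to row 1. P = [[2]].
Insert 3: appended to row 1. P = [[2, 3]].
Insert 6: appended to row 1. P = [[2, 3, 6]].
Insert 4: 4 bumps 6 from row 1; 6 starts row 2. P = [[2, 3, 4], [6]].
Insert 5: appended to row 1. P = [[2, 3, 4, 5], [6]].
Insert 1: 1 bumps 2 from row 1; 2 bumps 6 from row 2; 6 starts row 3. P = [[1, 3, 4, 5], [2], [6]].

So P = [[1, 3, 4, 5], [2], [6]], Q = [[1, 2, 3, 5], [4], [6]].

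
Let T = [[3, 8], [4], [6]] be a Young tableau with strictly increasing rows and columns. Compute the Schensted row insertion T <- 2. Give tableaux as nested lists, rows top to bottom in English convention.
[[2, 8], [3], [4], [6]]

In row 1, 2 replaces 3 (the leftmost entry greater than 2); 3 is bumped to row 2. In row 2, 3 replaces 4 (the leftmost entry greater than 3); 4 is bumped to row 3. In row 3, 4 replaces 6 (the leftmost entry greater than 4); 6 is bumped to row 4. 6 starts a new row 4. The new tableau is [[2, 8], [3], [4], [6]].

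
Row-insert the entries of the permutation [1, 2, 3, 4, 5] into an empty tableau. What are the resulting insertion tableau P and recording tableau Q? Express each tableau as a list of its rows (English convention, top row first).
P = [[1, 2, 3, 4, 5]], Q = [[1, 2, 3, 4, 5]]

Insert each entry of the permutation into P by Schensted row insertion, recording in Q the position of each new cell.

After inserting 1: P = [[1]].
After inserting 2: P = [[1, 2]].
After inserting 3: P = [[1, 2, 3]].
After inserting 4: P = [[1, 2, 3, 4]].
After inserting 5: P = [[1, 2, 3, 4, 5]].

So P = [[1, 2, 3, 4, 5]], Q = [[1, 2, 3, 4, 5]].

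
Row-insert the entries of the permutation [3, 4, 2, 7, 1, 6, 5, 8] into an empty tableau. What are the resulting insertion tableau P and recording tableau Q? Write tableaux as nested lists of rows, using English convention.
Insert each entry of the permutation into P by Schensted row insertion, recording in Q the position of each new cell.

Insert 3: appended to row 1. P = [[3]].
Insert 4: appended to row 1. P = [[3, 4]].
Insert 2: 2 bumps 3 from row 1; 3 starts row 2. P = [[2, 4], [3]].
Insert 7: appended to row 1. P = [[2, 4, 7], [3]].
Insert 1: 1 bumps 2 from row 1; 2 bumps 3 from row 2; 3 starts row 3. P = [[1, 4, 7], [2], [3]].
Insert 6: 6 bumps 7 from row 1; 7 appends to row 2. P = [[1, 4, 6], [2, 7], [3]].
Insert 5: 5 bumps 6 from row 1; 6 bumps 7 from row 2; 7 appends to row 3. P = [[1, 4, 5], [2, 6], [3, 7]].
Insert 8: appended to row 1. P = [[1, 4, 5, 8], [2, 6], [3, 7]].

So P = [[1, 4, 5, 8], [2, 6], [3, 7]], Q = [[1, 2, 4, 8], [3, 6], [5, 7]].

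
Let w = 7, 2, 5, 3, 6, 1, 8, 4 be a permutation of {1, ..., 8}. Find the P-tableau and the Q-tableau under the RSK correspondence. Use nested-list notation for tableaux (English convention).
Insert each entry of the permutation into P by Schensted row insertion, recording in Q the position of each new cell.

Insert 7: appended to row 1. P = [[7]], Q = [[1]].
Insert 2: 2 bumps 7 from row 1; 7 starts row 2. P = [[2], [7]], Q = [[1], [2]].
Insert 5: appended to row 1. P = [[2, 5], [7]], Q = [[1, 3], [2]].
Insert 3: 3 bumps 5 from row 1; 5 bumps 7 from row 2; 7 starts row 3. P = [[2, 3], [5], [7]], Q = [[1, 3], [2], [4]].
Insert 6: appended to row 1. P = [[2, 3, 6], [5], [7]], Q = [[1, 3, 5], [2], [4]].
Insert 1: 1 bumps 2 from row 1; 2 bumps 5 from row 2; 5 bumps 7 from row 3; 7 starts row 4. P = [[1, 3, 6], [2], [5], [7]], Q = [[1, 3, 5], [2], [4], [6]].
Insert 8: appended to row 1. P = [[1, 3, 6, 8], [2], [5], [7]], Q = [[1, 3, 5, 7], [2], [4], [6]].
Insert 4: 4 bumps 6 from row 1; 6 appends to row 2. P = [[1, 3, 4, 8], [2, 6], [5], [7]], Q = [[1, 3, 5, 7], [2, 8], [4], [6]].

So P = [[1, 3, 4, 8], [2, 6], [5], [7]], Q = [[1, 3, 5, 7], [2, 8], [4], [6]].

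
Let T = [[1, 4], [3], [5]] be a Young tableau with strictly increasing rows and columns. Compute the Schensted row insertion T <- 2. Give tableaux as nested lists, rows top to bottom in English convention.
[[1, 2], [3, 4], [5]]

In row 1, 2 replaces 4 (the leftmost entry greater than 2); 4 is bumped to row 2. 4 is appended to row 2. The new tableau is [[1, 2], [3, 4], [5]].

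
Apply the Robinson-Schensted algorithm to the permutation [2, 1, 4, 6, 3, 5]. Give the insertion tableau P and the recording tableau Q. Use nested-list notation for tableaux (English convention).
Insert each entry of the permutation into P by Schensted row insertion, recording in Q the position of each new cell.

After inserting 2: P = [[2]].
After inserting 1: P = [[1], [2]].
After inserting 4: P = [[1, 4], [2]].
After inserting 6: P = [[1, 4, 6], [2]].
After inserting 3: P = [[1, 3, 6], [2, 4]].
After inserting 5: P = [[1, 3, 5], [2, 4, 6]].

So P = [[1, 3, 5], [2, 4, 6]], Q = [[1, 3, 4], [2, 5, 6]].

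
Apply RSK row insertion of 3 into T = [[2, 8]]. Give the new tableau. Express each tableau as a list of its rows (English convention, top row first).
[[2, 3], [8]]

In row 1, 3 replaces 8 (the leftmost entry greater than 3); 8 is bumped to row 2. 8 starts a new row 2. The new tableau is [[2, 3], [8]].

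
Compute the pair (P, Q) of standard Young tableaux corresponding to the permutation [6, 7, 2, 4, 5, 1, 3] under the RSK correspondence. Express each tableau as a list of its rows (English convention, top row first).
Insert each entry of the permutation into P by Schensted row insertion, recording in Q the position of each new cell.

Insert 6: appended to row 1. P = [[6]].
Insert 7: appended to row 1. P = [[6, 7]].
Insert 2: 2 bumps 6 from row 1; 6 starts row 2. P = [[2, 7], [6]].
Insert 4: 4 bumps 7 from row 1; 7 appends to row 2. P = [[2, 4], [6, 7]].
Insert 5: appended to row 1. P = [[2, 4, 5], [6, 7]].
Insert 1: 1 bumps 2 from row 1; 2 bumps 6 from row 2; 6 starts row 3. P = [[1, 4, 5], [2, 7], [6]].
Insert 3: 3 bumps 4 from row 1; 4 bumps 7 from row 2; 7 appends to row 3. P = [[1, 3, 5], [2, 4], [6, 7]].

So P = [[1, 3, 5], [2, 4], [6, 7]], Q = [[1, 2, 5], [3, 4], [6, 7]].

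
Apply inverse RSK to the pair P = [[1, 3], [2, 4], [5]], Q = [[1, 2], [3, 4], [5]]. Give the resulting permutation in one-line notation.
Reverse the RSK construction: for i from n down to 1, find the cell of Q containing i, remove the entry at that cell from P, and reverse-bump it up through P; the value ejected from row 1 is w(i).

Step i=5: Q has 5 at row 3, column 1; remove 5 from row 3 of P and reverse-bump: 5 enters row 2 and ejects 4; 4 enters row 1 and ejects 3. So w(5) = 3. P is now [[1, 4], [2, 5]].
Step i=4: Q has 4 at row 2, column 2; remove 5 from row 2 of P and reverse-bump: 5 enters row 1 and ejects 4. So w(4) = 4. P is now [[1, 5], [2]].
Step i=3: Q has 3 at row 2, column 1; remove 2 from row 2 of P and reverse-bump: 2 enters row 1 and ejects 1. So w(3) = 1. P is now [[2, 5]].
Step i=2: Q has 2 at row 1, column 2; remove that cell from P, ejecting 5. So w(2) = 5. P is now [[2]].
Step i=1: Q has 1 at row 1, column 1; remove that cell from P, ejecting 2. So w(1) = 2. P is now [].

So w = 2 5 1 4 3.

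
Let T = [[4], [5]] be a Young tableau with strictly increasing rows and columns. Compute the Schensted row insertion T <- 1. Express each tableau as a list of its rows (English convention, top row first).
[[1], [4], [5]]

In row 1, 1 replaces 4 (the leftmost entry greater than 1); 4 is bumped to row 2. In row 2, 4 replaces 5 (the leftmost entry greater than 4); 5 is bumped to row 3. 5 starts a new row 3. The new tableau is [[1], [4], [5]].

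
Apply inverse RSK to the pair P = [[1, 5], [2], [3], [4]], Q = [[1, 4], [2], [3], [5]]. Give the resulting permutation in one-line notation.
Reverse RSK: for i = n, n-1, ..., 1, locate i in Q, remove the corresponding corner cell from P, and reverse-bump its entry up through P; the value ejected from row 1 is w(i).

So w = 4 3 2 5 1.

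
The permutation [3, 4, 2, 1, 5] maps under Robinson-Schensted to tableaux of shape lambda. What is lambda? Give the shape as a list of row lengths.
[3, 1, 1]

Row-insert each entry into an empty tableau.

After inserting 3: P = [[3]].
After inserting 4: P = [[3, 4]].
After inserting 2: P = [[2, 4], [3]].
After inserting 1: P = [[1, 4], [2], [3]].
After inserting 5: P = [[1, 4, 5], [2], [3]].

The final insertion tableau P = [[1, 4, 5], [2], [3]] has shape [3, 1, 1].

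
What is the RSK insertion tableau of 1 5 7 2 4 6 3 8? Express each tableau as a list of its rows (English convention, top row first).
P = [[1, 2, 3, 6, 8], [4, 7], [5]]

Insert 1: appended to row 1. P = [[1]].
Insert 5: appended to row 1. P = [[1, 5]].
Insert 7: appended to row 1. P = [[1, 5, 7]].
Insert 2: 2 bumps 5 from row 1; 5 starts row 2. P = [[1, 2, 7], [5]].
Insert 4: 4 bumps 7 from row 1; 7 appends to row 2. P = [[1, 2, 4], [5, 7]].
Insert 6: appended to row 1. P = [[1, 2, 4, 6], [5, 7]].
Insert 3: 3 bumps 4 from row 1; 4 bumps 5 from row 2; 5 starts row 3. P = [[1, 2, 3, 6], [4, 7], [5]].
Insert 8: appended to row 1. P = [[1, 2, 3, 6, 8], [4, 7], [5]].

So P = [[1, 2, 3, 6, 8], [4, 7], [5]].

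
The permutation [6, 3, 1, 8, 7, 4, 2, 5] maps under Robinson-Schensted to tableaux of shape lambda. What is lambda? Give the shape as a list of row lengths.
Row-insert each entry into an empty tableau.

After inserting 6: P = [[6]].
After inserting 3: P = [[3], [6]].
After inserting 1: P = [[1], [3], [6]].
After inserting 8: P = [[1, 8], [3], [6]].
After inserting 7: P = [[1, 7], [3, 8], [6]].
After inserting 4: P = [[1, 4], [3, 7], [6, 8]].
After inserting 2: P = [[1, 2], [3, 4], [6, 7], [8]].
After inserting 5: P = [[1, 2, 5], [3, 4], [6, 7], [8]].

The final insertion tableau P = [[1, 2, 5], [3, 4], [6, 7], [8]] has shape [3, 2, 2, 1].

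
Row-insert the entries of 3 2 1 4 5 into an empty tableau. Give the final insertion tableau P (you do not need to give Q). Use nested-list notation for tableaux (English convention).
After inserting 3: P = [[3]].
After inserting 2: P = [[2], [3]].
After inserting 1: P = [[1], [2], [3]].
After inserting 4: P = [[1, 4], [2], [3]].
After inserting 5: P = [[1, 4, 5], [2], [3]].

So P = [[1, 4, 5], [2], [3]].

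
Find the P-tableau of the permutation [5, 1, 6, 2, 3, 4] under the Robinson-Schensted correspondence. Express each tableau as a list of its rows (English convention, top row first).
Insert 5: appended to row 1. P = [[5]].
Insert 1: 1 bumps 5 from row 1; 5 starts row 2. P = [[1], [5]].
Insert 6: appended to row 1. P = [[1, 6], [5]].
Insert 2: 2 bumps 6 from row 1; 6 appends to row 2. P = [[1, 2], [5, 6]].
Insert 3: appended to row 1. P = [[1, 2, 3], [5, 6]].
Insert 4: appended to row 1. P = [[1, 2, 3, 4], [5, 6]].

So P = [[1, 2, 3, 4], [5, 6]].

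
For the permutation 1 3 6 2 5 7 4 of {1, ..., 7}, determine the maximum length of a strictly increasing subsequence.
4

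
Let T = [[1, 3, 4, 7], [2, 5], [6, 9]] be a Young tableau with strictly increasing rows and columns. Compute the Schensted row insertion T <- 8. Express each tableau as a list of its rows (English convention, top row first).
8 is larger than every entry of row 1, so it is appended to row 1. The new tableau is [[1, 3, 4, 7, 8], [2, 5], [6, 9]].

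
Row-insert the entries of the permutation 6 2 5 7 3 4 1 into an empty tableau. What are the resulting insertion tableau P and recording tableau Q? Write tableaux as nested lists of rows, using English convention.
P = [[1, 3, 4], [2, 7], [5], [6]], Q = [[1, 3, 4], [2, 6], [5], [7]]

Insert each entry of the permutation into P by Schensted row insertion, recording in Q the position of each new cell.

Insert 6: appended to row 1. P = [[6]].
Insert 2: 2 bumps 6 from row 1; 6 starts row 2. P = [[2], [6]].
Insert 5: appended to row 1. P = [[2, 5], [6]].
Insert 7: appended to row 1. P = [[2, 5, 7], [6]].
Insert 3: 3 bumps 5 from row 1; 5 bumps 6 from row 2; 6 starts row 3. P = [[2, 3, 7], [5], [6]].
Insert 4: 4 bumps 7 from row 1; 7 appends to row 2. P = [[2, 3, 4], [5, 7], [6]].
Insert 1: 1 bumps 2 from row 1; 2 bumps 5 from row 2; 5 bumps 6 from row 3; 6 starts row 4. P = [[1, 3, 4], [2, 7], [5], [6]].

So P = [[1, 3, 4], [2, 7], [5], [6]], Q = [[1, 3, 4], [2, 6], [5], [7]].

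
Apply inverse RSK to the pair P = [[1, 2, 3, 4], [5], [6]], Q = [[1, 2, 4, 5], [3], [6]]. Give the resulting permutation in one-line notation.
1 6 2 3 5 4

Reverse the RSK construction: for i from n down to 1, find the cell of Q containing i, remove the entry at that cell from P, and reverse-bump it up through P; the value ejected from row 1 is w(i).

Step i=6: Q has 6 at row 3, column 1; remove 6 from row 3 of P and reverse-bump: 6 enters row 2 and ejects 5; 5 enters row 1 and ejects 4. So w(6) = 4. P is now [[1, 2, 3, 5], [6]].
Step i=5: Q has 5 at row 1, column 4; remove that cell from P, ejecting 5. So w(5) = 5. P is now [[1, 2, 3], [6]].
Step i=4: Q has 4 at row 1, column 3; remove that cell from P, ejecting 3. So w(4) = 3. P is now [[1, 2], [6]].
Step i=3: Q has 3 at row 2, column 1; remove 6 from row 2 of P and reverse-bump: 6 enters row 1 and ejects 2. So w(3) = 2. P is now [[1, 6]].
Step i=2: Q has 2 at row 1, column 2; remove that cell from P, ejecting 6. So w(2) = 6. P is now [[1]].
Step i=1: Q has 1 at row 1, column 1; remove that cell from P, ejecting 1. So w(1) = 1. P is now [].

So w = 1 6 2 3 5 4.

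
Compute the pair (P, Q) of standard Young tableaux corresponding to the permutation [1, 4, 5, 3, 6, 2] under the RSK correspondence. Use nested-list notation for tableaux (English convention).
Insert each entry of the permutation into P by Schensted row insertion, recording in Q the position of each new cell.

After inserting 1: P = [[1]].
After inserting 4: P = [[1, 4]].
After inserting 5: P = [[1, 4, 5]].
After inserting 3: P = [[1, 3, 5], [4]].
After inserting 6: P = [[1, 3, 5, 6], [4]].
After inserting 2: P = [[1, 2, 5, 6], [3], [4]].

So P = [[1, 2, 5, 6], [3], [4]], Q = [[1, 2, 3, 5], [4], [6]].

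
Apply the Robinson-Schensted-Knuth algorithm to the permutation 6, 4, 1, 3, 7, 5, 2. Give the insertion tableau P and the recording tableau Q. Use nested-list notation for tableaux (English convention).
Insert each entry of the permutation into P by Schensted row insertion, recording in Q the position of each new cell.

Insert 6: appended to row 1. P = [[6]].
Insert 4: 4 bumps 6 from row 1; 6 starts row 2. P = [[4], [6]].
Insert 1: 1 bumps 4 from row 1; 4 bumps 6 from row 2; 6 starts row 3. P = [[1], [4], [6]].
Insert 3: appended to row 1. P = [[1, 3], [4], [6]].
Insert 7: appended to row 1. P = [[1, 3, 7], [4], [6]].
Insert 5: 5 bumps 7 from row 1; 7 appends to row 2. P = [[1, 3, 5], [4, 7], [6]].
Insert 2: 2 bumps 3 from row 1; 3 bumps 4 from row 2; 4 bumps 6 from row 3; 6 starts row 4. P = [[1, 2, 5], [3, 7], [4], [6]].

So P = [[1, 2, 5], [3, 7], [4], [6]], Q = [[1, 4, 5], [2, 6], [3], [7]].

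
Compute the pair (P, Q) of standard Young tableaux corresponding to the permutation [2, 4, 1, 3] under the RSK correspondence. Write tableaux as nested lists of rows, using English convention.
Insert each entry of the permutation into P by Schensted row insertion, recording in Q the position of each new cell.

Insert 2: appended to row 1. P = [[2]].
Insert 4: appended to row 1. P = [[2, 4]].
Insert 1: 1 bumps 2 from row 1; 2 starts row 2. P = [[1, 4], [2]].
Insert 3: 3 bumps 4 from row 1; 4 appends to row 2. P = [[1, 3], [2, 4]].

So P = [[1, 3], [2, 4]], Q = [[1, 2], [3, 4]].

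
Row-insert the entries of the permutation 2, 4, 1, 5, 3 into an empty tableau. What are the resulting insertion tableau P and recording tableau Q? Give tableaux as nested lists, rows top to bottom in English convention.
Insert each entry of the permutation into P by Schensted row insertion, recording in Q the position of each new cell.

After inserting 2: P = [[2]].
After inserting 4: P = [[2, 4]].
After inserting 1: P = [[1, 4], [2]].
After inserting 5: P = [[1, 4, 5], [2]].
After inserting 3: P = [[1, 3, 5], [2, 4]].

So P = [[1, 3, 5], [2, 4]], Q = [[1, 2, 4], [3, 5]].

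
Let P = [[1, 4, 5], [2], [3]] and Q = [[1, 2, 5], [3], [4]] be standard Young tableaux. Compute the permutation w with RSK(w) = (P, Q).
3 4 2 1 5

Reverse the RSK construction: for i from n down to 1, find the cell of Q containing i, remove the entry at that cell from P, and reverse-bump it up through P; the value ejected from row 1 is w(i).

Step i=5: Q has 5 at row 1, column 3; remove that cell from P, ejecting 5. So w(5) = 5. P is now [[1, 4], [2], [3]].
Step i=4: Q has 4 at row 3, column 1; remove 3 from row 3 of P and reverse-bump: 3 enters row 2 and ejects 2; 2 enters row 1 and ejects 1. So w(4) = 1. P is now [[2, 4], [3]].
Step i=3: Q has 3 at row 2, column 1; remove 3 from row 2 of P and reverse-bump: 3 enters row 1 and ejects 2. So w(3) = 2. P is now [[3, 4]].
Step i=2: Q has 2 at row 1, column 2; remove that cell from P, ejecting 4. So w(2) = 4. P is now [[3]].
Step i=1: Q has 1 at row 1, column 1; remove that cell from P, ejecting 3. So w(1) = 3. P is now [].

So w = 3 4 2 1 5.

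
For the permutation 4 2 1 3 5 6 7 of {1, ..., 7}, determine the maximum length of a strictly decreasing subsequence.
3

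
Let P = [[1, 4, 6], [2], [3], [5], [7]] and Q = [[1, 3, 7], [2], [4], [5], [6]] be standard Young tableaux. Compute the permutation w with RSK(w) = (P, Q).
Reverse the RSK construction: for i from n down to 1, find the cell of Q containing i, remove the entry at that cell from P, and reverse-bump it up through P; the value ejected from row 1 is w(i).

Step i=7: Q has 7 at row 1, column 3; remove that cell from P, ejecting 6. So w(7) = 6. P is now [[1, 4], [2], [3], [5], [7]].
Step i=6: Q has 6 at row 5, column 1; remove 7 from row 5 of P and reverse-bump: 7 enters row 4 and ejects 5; 5 enters row 3 and ejects 3; 3 enters row 2 and ejects 2; 2 enters row 1 and ejects 1. So w(6) = 1. P is now [[2, 4], [3], [5], [7]].
Step i=5: Q has 5 at row 4, column 1; remove 7 from row 4 of P and reverse-bump: 7 enters row 3 and ejects 5; 5 enters row 2 and ejects 3; 3 enters row 1 and ejects 2. So w(5) = 2. P is now [[3, 4], [5], [7]].
Step i=4: Q has 4 at row 3, column 1; remove 7 from row 3 of P and reverse-bump: 7 enters row 2 and ejects 5; 5 enters row 1 and ejects 4. So w(4) = 4. P is now [[3, 5], [7]].
Step i=3: Q has 3 at row 1, column 2; remove that cell from P, ejecting 5. So w(3) = 5. P is now [[3], [7]].
Step i=2: Q has 2 at row 2, column 1; remove 7 from row 2 of P and reverse-bump: 7 enters row 1 and ejects 3. So w(2) = 3. P is now [[7]].
Step i=1: Q has 1 at row 1, column 1; remove that cell from P, ejecting 7. So w(1) = 7. P is now [].

So w = 7 3 5 4 2 1 6.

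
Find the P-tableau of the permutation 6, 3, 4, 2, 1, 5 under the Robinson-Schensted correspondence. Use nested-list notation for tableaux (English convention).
After inserting 6: P = [[6]].
After inserting 3: P = [[3], [6]].
After inserting 4: P = [[3, 4], [6]].
After inserting 2: P = [[2, 4], [3], [6]].
After inserting 1: P = [[1, 4], [2], [3], [6]].
After inserting 5: P = [[1, 4, 5], [2], [3], [6]].

So P = [[1, 4, 5], [2], [3], [6]].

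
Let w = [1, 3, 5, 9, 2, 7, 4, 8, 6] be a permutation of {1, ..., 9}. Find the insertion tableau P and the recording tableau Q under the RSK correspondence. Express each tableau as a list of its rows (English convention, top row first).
P = [[1, 2, 4, 6, 8], [3, 5, 7], [9]], Q = [[1, 2, 3, 4, 8], [5, 6, 9], [7]]

Insert each entry of the permutation into P by Schensted row insertion, recording in Q the position of each new cell.

Insert 1: appended to row 1. P = [[1]], Q = [[1]].
Insert 3: appended to row 1. P = [[1, 3]], Q = [[1, 2]].
Insert 5: appended to row 1. P = [[1, 3, 5]], Q = [[1, 2, 3]].
Insert 9: appended to row 1. P = [[1, 3, 5, 9]], Q = [[1, 2, 3, 4]].
Insert 2: 2 bumps 3 from row 1; 3 starts row 2. P = [[1, 2, 5, 9], [3]], Q = [[1, 2, 3, 4], [5]].
Insert 7: 7 bumps 9 from row 1; 9 appends to row 2. P = [[1, 2, 5, 7], [3, 9]], Q = [[1, 2, 3, 4], [5, 6]].
Insert 4: 4 bumps 5 from row 1; 5 bumps 9 from row 2; 9 starts row 3. P = [[1, 2, 4, 7], [3, 5], [9]], Q = [[1, 2, 3, 4], [5, 6], [7]].
Insert 8: appended to row 1. P = [[1, 2, 4, 7, 8], [3, 5], [9]], Q = [[1, 2, 3, 4, 8], [5, 6], [7]].
Insert 6: 6 bumps 7 from row 1; 7 appends to row 2. P = [[1, 2, 4, 6, 8], [3, 5, 7], [9]], Q = [[1, 2, 3, 4, 8], [5, 6, 9], [7]].

So P = [[1, 2, 4, 6, 8], [3, 5, 7], [9]], Q = [[1, 2, 3, 4, 8], [5, 6, 9], [7]].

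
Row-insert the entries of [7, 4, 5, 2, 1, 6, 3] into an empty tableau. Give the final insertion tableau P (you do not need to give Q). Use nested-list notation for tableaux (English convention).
P = [[1, 3, 6], [2, 5], [4], [7]]

Insert 7: appended to row 1. P = [[7]].
Insert 4: 4 bumps 7 from row 1; 7 starts row 2. P = [[4], [7]].
Insert 5: appended to row 1. P = [[4, 5], [7]].
Insert 2: 2 bumps 4 from row 1; 4 bumps 7 from row 2; 7 starts row 3. P = [[2, 5], [4], [7]].
Insert 1: 1 bumps 2 from row 1; 2 bumps 4 from row 2; 4 bumps 7 from row 3; 7 starts row 4. P = [[1, 5], [2], [4], [7]].
Insert 6: appended to row 1. P = [[1, 5, 6], [2], [4], [7]].
Insert 3: 3 bumps 5 from row 1; 5 appends to row 2. P = [[1, 3, 6], [2, 5], [4], [7]].

So P = [[1, 3, 6], [2, 5], [4], [7]].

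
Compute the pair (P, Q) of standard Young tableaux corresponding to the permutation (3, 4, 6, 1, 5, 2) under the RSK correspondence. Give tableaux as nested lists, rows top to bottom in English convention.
Insert each entry of the permutation into P by Schensted row insertion, recording in Q the position of each new cell.

Insert 3: appended to row 1. P = [[3]].
Insert 4: appended to row 1. P = [[3, 4]].
Insert 6: appended to row 1. P = [[3, 4, 6]].
Insert 1: 1 bumps 3 from row 1; 3 starts row 2. P = [[1, 4, 6], [3]].
Insert 5: 5 bumps 6 from row 1; 6 appends to row 2. P = [[1, 4, 5], [3, 6]].
Insert 2: 2 bumps 4 from row 1; 4 bumps 6 from row 2; 6 starts row 3. P = [[1, 2, 5], [3, 4], [6]].

So P = [[1, 2, 5], [3, 4], [6]], Q = [[1, 2, 3], [4, 5], [6]].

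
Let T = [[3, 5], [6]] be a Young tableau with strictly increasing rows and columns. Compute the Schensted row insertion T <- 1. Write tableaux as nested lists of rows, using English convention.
[[1, 5], [3], [6]]

In row 1, 1 replaces 3 (the leftmost entry greater than 1); 3 is bumped to row 2. In row 2, 3 replaces 6 (the leftmost entry greater than 3); 6 is bumped to row 3. 6 starts a new row 3. The new tableau is [[1, 5], [3], [6]].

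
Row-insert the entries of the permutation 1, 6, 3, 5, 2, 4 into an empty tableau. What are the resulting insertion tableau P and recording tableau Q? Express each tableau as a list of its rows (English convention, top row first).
P = [[1, 2, 4], [3, 5], [6]], Q = [[1, 2, 4], [3, 6], [5]]

Insert each entry of the permutation into P by Schensted row insertion, recording in Q the position of each new cell.

Insert 1: appended to row 1. P = [[1]].
Insert 6: appended to row 1. P = [[1, 6]].
Insert 3: 3 bumps 6 from row 1; 6 starts row 2. P = [[1, 3], [6]].
Insert 5: appended to row 1. P = [[1, 3, 5], [6]].
Insert 2: 2 bumps 3 from row 1; 3 bumps 6 from row 2; 6 starts row 3. P = [[1, 2, 5], [3], [6]].
Insert 4: 4 bumps 5 from row 1; 5 appends to row 2. P = [[1, 2, 4], [3, 5], [6]].

So P = [[1, 2, 4], [3, 5], [6]], Q = [[1, 2, 4], [3, 6], [5]].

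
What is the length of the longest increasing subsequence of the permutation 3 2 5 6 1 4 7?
4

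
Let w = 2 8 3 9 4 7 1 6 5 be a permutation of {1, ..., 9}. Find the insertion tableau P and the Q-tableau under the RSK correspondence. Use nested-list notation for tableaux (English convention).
Insert each entry of the permutation into P by Schensted row insertion, recording in Q the position of each new cell.

Insert 2: appended to row 1. P = [[2]].
Insert 8: appended to row 1. P = [[2, 8]].
Insert 3: 3 bumps 8 from row 1; 8 starts row 2. P = [[2, 3], [8]].
Insert 9: appended to row 1. P = [[2, 3, 9], [8]].
Insert 4: 4 bumps 9 from row 1; 9 appends to row 2. P = [[2, 3, 4], [8, 9]].
Insert 7: appended to row 1. P = [[2, 3, 4, 7], [8, 9]].
Insert 1: 1 bumps 2 from row 1; 2 bumps 8 from row 2; 8 starts row 3. P = [[1, 3, 4, 7], [2, 9], [8]].
Insert 6: 6 bumps 7 from row 1; 7 bumps 9 from row 2; 9 appends to row 3. P = [[1, 3, 4, 6], [2, 7], [8, 9]].
Insert 5: 5 bumps 6 from row 1; 6 bumps 7 from row 2; 7 bumps 8 from row 3; 8 starts row 4. P = [[1, 3, 4, 5], [2, 6], [7, 9], [8]].

So P = [[1, 3, 4, 5], [2, 6], [7, 9], [8]], Q = [[1, 2, 4, 6], [3, 5], [7, 8], [9]].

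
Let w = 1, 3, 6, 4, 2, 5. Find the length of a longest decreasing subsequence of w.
3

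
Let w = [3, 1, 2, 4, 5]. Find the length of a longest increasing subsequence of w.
4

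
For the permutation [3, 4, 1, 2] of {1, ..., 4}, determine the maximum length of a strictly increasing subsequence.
2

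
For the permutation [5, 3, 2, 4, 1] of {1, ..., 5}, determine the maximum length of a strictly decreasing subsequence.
4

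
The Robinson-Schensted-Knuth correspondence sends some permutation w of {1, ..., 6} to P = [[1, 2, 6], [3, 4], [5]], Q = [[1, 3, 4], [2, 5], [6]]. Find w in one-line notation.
3 1 5 6 4 2

Reverse the RSK construction: for i from n down to 1, find the cell of Q containing i, remove the entry at that cell from P, and reverse-bump it up through P; the value ejected from row 1 is w(i).

Step i=6: Q has 6 at row 3, column 1; remove 5 from row 3 of P and reverse-bump: 5 enters row 2 and ejects 4; 4 enters row 1 and ejects 2. So w(6) = 2. P is now [[1, 4, 6], [3, 5]].
Step i=5: Q has 5 at row 2, column 2; remove 5 from row 2 of P and reverse-bump: 5 enters row 1 and ejects 4. So w(5) = 4. P is now [[1, 5, 6], [3]].
Step i=4: Q has 4 at row 1, column 3; remove that cell from P, ejecting 6. So w(4) = 6. P is now [[1, 5], [3]].
Step i=3: Q has 3 at row 1, column 2; remove that cell from P, ejecting 5. So w(3) = 5. P is now [[1], [3]].
Step i=2: Q has 2 at row 2, column 1; remove 3 from row 2 of P and reverse-bump: 3 enters row 1 and ejects 1. So w(2) = 1. P is now [[3]].
Step i=1: Q has 1 at row 1, column 1; remove that cell from P, ejecting 3. So w(1) = 3. P is now [].

So w = 3 1 5 6 4 2.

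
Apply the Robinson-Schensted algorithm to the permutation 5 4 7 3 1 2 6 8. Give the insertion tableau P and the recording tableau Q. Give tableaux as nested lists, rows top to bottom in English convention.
Insert each entry of the permutation into P by Schensted row insertion, recording in Q the position of each new cell.

Insert 5: appended to row 1. P = [[5]].
Insert 4: 4 bumps 5 from row 1; 5 starts row 2. P = [[4], [5]].
Insert 7: appended to row 1. P = [[4, 7], [5]].
Insert 3: 3 bumps 4 from row 1; 4 bumps 5 from row 2; 5 starts row 3. P = [[3, 7], [4], [5]].
Insert 1: 1 bumps 3 from row 1; 3 bumps 4 from row 2; 4 bumps 5 from row 3; 5 starts row 4. P = [[1, 7], [3], [4], [5]].
Insert 2: 2 bumps 7 from row 1; 7 appends to row 2. P = [[1, 2], [3, 7], [4], [5]].
Insert 6: appended to row 1. P = [[1, 2, 6], [3, 7], [4], [5]].
Insert 8: appended to row 1. P = [[1, 2, 6, 8], [3, 7], [4], [5]].

So P = [[1, 2, 6, 8], [3, 7], [4], [5]], Q = [[1, 3, 7, 8], [2, 6], [4], [5]].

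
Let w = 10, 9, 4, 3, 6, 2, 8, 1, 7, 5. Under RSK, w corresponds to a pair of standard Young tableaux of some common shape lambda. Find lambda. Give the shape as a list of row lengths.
RSK row insertion gives P = [[1, 5, 7], [2, 6], [3, 8], [4], [9], [10]], which has shape [3, 2, 2, 1, 1, 1].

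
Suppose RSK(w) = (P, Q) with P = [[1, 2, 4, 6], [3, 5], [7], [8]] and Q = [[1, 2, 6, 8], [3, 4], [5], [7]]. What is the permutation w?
Reverse RSK: for i = n, n-1, ..., 1, locate i in Q, remove the corresponding corner cell from P, and reverse-bump its entry up through P; the value ejected from row 1 is w(i).

So w = 3 8 1 7 2 5 4 6.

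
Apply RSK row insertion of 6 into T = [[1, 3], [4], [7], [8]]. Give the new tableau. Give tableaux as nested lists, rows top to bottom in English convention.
6 is larger than every entry of row 1, so it is appended to row 1. The new tableau is [[1, 3, 6], [4], [7], [8]].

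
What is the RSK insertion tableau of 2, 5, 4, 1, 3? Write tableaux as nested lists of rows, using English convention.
Insert 2: appended to row 1. P = [[2]].
Insert 5: appended to row 1. P = [[2, 5]].
Insert 4: 4 bumps 5 from row 1; 5 starts row 2. P = [[2, 4], [5]].
Insert 1: 1 bumps 2 from row 1; 2 bumps 5 from row 2; 5 starts row 3. P = [[1, 4], [2], [5]].
Insert 3: 3 bumps 4 from row 1; 4 appends to row 2. P = [[1, 3], [2, 4], [5]].

So P = [[1, 3], [2, 4], [5]].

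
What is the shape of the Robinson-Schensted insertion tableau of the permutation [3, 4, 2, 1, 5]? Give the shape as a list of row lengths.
[3, 1, 1]

RSK row insertion gives P = [[1, 4, 5], [2], [3]], which has shape [3, 1, 1].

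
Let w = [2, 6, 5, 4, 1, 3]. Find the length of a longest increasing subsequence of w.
2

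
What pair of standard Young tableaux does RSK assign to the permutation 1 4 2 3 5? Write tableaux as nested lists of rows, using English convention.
Insert each entry of the permutation into P by Schensted row insertion, recording in Q the position of each new cell.

Insert 1: appended to row 1. P = [[1]], Q = [[1]].
Insert 4: appended to row 1. P = [[1, 4]], Q = [[1, 2]].
Insert 2: 2 bumps 4 from row 1; 4 starts row 2. P = [[1, 2], [4]], Q = [[1, 2], [3]].
Insert 3: appended to row 1. P = [[1, 2, 3], [4]], Q = [[1, 2, 4], [3]].
Insert 5: appended to row 1. P = [[1, 2, 3, 5], [4]], Q = [[1, 2, 4, 5], [3]].

So P = [[1, 2, 3, 5], [4]], Q = [[1, 2, 4, 5], [3]].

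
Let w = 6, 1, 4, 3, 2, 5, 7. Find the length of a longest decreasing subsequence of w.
4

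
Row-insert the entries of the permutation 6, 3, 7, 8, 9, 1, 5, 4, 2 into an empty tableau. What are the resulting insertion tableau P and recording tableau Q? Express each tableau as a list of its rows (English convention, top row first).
Insert each entry of the permutation into P by Schensted row insertion, recording in Q the position of each new cell.

Insert 6: appended to row 1. P = [[6]].
Insert 3: 3 bumps 6 from row 1; 6 starts row 2. P = [[3], [6]].
Insert 7: appended to row 1. P = [[3, 7], [6]].
Insert 8: appended to row 1. P = [[3, 7, 8], [6]].
Insert 9: appended to row 1. P = [[3, 7, 8, 9], [6]].
Insert 1: 1 bumps 3 from row 1; 3 bumps 6 from row 2; 6 starts row 3. P = [[1, 7, 8, 9], [3], [6]].
Insert 5: 5 bumps 7 from row 1; 7 appends to row 2. P = [[1, 5, 8, 9], [3, 7], [6]].
Insert 4: 4 bumps 5 from row 1; 5 bumps 7 from row 2; 7 appends to row 3. P = [[1, 4, 8, 9], [3, 5], [6, 7]].
Insert 2: 2 bumps 4 from row 1; 4 bumps 5 from row 2; 5 bumps 6 from row 3; 6 starts row 4. P = [[1, 2, 8, 9], [3, 4], [5, 7], [6]].

So P = [[1, 2, 8, 9], [3, 4], [5, 7], [6]], Q = [[1, 3, 4, 5], [2, 7], [6, 8], [9]].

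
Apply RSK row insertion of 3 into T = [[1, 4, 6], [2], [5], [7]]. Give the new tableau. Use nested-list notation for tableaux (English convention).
[[1, 3, 6], [2, 4], [5], [7]]

In row 1, 3 replaces 4 (the leftmost entry greater than 3); 4 is bumped to row 2. 4 is appended to row 2. The new tableau is [[1, 3, 6], [2, 4], [5], [7]].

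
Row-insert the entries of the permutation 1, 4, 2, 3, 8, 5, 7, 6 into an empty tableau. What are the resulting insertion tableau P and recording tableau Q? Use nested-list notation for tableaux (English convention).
Insert each entry of the permutation into P by Schensted row insertion, recording in Q the position of each new cell.

After inserting 1: P = [[1]].
After inserting 4: P = [[1, 4]].
After inserting 2: P = [[1, 2], [4]].
After inserting 3: P = [[1, 2, 3], [4]].
After inserting 8: P = [[1, 2, 3, 8], [4]].
After inserting 5: P = [[1, 2, 3, 5], [4, 8]].
After inserting 7: P = [[1, 2, 3, 5, 7], [4, 8]].
After inserting 6: P = [[1, 2, 3, 5, 6], [4, 7], [8]].

So P = [[1, 2, 3, 5, 6], [4, 7], [8]], Q = [[1, 2, 4, 5, 7], [3, 6], [8]].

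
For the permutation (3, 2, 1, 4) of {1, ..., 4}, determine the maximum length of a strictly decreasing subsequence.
3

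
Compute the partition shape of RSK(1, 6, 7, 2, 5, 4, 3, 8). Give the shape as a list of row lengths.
Row-insert each entry into an empty tableau.

After inserting 1: P = [[1]].
After inserting 6: P = [[1, 6]].
After inserting 7: P = [[1, 6, 7]].
After inserting 2: P = [[1, 2, 7], [6]].
After inserting 5: P = [[1, 2, 5], [6, 7]].
After inserting 4: P = [[1, 2, 4], [5, 7], [6]].
After inserting 3: P = [[1, 2, 3], [4, 7], [5], [6]].
After inserting 8: P = [[1, 2, 3, 8], [4, 7], [5], [6]].

The final insertion tableau P = [[1, 2, 3, 8], [4, 7], [5], [6]] has shape [4, 2, 1, 1].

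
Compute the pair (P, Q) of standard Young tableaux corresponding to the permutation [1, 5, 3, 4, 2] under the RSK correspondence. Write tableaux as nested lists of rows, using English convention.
P = [[1, 2, 4], [3], [5]], Q = [[1, 2, 4], [3], [5]]

Insert each entry of the permutation into P by Schensted row insertion, recording in Q the position of each new cell.

Insert 1: appended to row 1. P = [[1]], Q = [[1]].
Insert 5: appended to row 1. P = [[1, 5]], Q = [[1, 2]].
Insert 3: 3 bumps 5 from row 1; 5 starts row 2. P = [[1, 3], [5]], Q = [[1, 2], [3]].
Insert 4: appended to row 1. P = [[1, 3, 4], [5]], Q = [[1, 2, 4], [3]].
Insert 2: 2 bumps 3 from row 1; 3 bumps 5 from row 2; 5 starts row 3. P = [[1, 2, 4], [3], [5]], Q = [[1, 2, 4], [3], [5]].

So P = [[1, 2, 4], [3], [5]], Q = [[1, 2, 4], [3], [5]].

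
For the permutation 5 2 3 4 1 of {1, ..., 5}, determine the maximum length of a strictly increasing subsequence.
3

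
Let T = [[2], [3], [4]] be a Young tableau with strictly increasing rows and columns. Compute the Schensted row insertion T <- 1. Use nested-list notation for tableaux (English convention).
In row 1, 1 replaces 2 (the leftmost entry greater than 1); 2 is bumped to row 2. In row 2, 2 replaces 3 (the leftmost entry greater than 2); 3 is bumped to row 3. In row 3, 3 replaces 4 (the leftmost entry greater than 3); 4 is bumped to row 4. 4 starts a new row 4. The new tableau is [[1], [2], [3], [4]].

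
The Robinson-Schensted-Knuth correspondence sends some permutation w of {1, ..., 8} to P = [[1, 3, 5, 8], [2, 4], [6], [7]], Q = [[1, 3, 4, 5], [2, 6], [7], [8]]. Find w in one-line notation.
2 1 4 7 8 6 5 3

Reverse the RSK construction: for i from n down to 1, find the cell of Q containing i, remove the entry at that cell from P, and reverse-bump it up through P; the value ejected from row 1 is w(i).

Step i=8: Q has 8 at row 4, column 1; remove 7 from row 4 of P and reverse-bump: 7 enters row 3 and ejects 6; 6 enters row 2 and ejects 4; 4 enters row 1 and ejects 3. So w(8) = 3. P is now [[1, 4, 5, 8], [2, 6], [7]].
Step i=7: Q has 7 at row 3, column 1; remove 7 from row 3 of P and reverse-bump: 7 enters row 2 and ejects 6; 6 enters row 1 and ejects 5. So w(7) = 5. P is now [[1, 4, 6, 8], [2, 7]].
Step i=6: Q has 6 at row 2, column 2; remove 7 from row 2 of P and reverse-bump: 7 enters row 1 and ejects 6. So w(6) = 6. P is now [[1, 4, 7, 8], [2]].
Step i=5: Q has 5 at row 1, column 4; remove that cell from P, ejecting 8. So w(5) = 8. P is now [[1, 4, 7], [2]].
Step i=4: Q has 4 at row 1, column 3; remove that cell from P, ejecting 7. So w(4) = 7. P is now [[1, 4], [2]].
Step i=3: Q has 3 at row 1, column 2; remove that cell from P, ejecting 4. So w(3) = 4. P is now [[1], [2]].
Step i=2: Q has 2 at row 2, column 1; remove 2 from row 2 of P and reverse-bump: 2 enters row 1 and ejects 1. So w(2) = 1. P is now [[2]].
Step i=1: Q has 1 at row 1, column 1; remove that cell from P, ejecting 2. So w(1) = 2. P is now [].

So w = 2 1 4 7 8 6 5 3.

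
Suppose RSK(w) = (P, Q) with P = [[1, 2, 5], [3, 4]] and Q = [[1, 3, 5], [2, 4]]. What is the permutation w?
3 1 4 2 5

Reverse RSK: for i = n, n-1, ..., 1, locate i in Q, remove the corresponding corner cell from P, and reverse-bump its entry up through P; the value ejected from row 1 is w(i).

So w = 3 1 4 2 5.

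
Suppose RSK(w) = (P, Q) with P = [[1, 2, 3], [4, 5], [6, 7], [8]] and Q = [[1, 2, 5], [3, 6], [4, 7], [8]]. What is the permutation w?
Reverse the RSK construction: for i from n down to 1, find the cell of Q containing i, remove the entry at that cell from P, and reverse-bump it up through P; the value ejected from row 1 is w(i).

Step i=8: Q has 8 at row 4, column 1; remove 8 from row 4 of P and reverse-bump: 8 enters row 3 and ejects 7; 7 enters row 2 and ejects 5; 5 enters row 1 and ejects 3. So w(8) = 3. P is now [[1, 2, 5], [4, 7], [6, 8]].
Step i=7: Q has 7 at row 3, column 2; remove 8 from row 3 of P and reverse-bump: 8 enters row 2 and ejects 7; 7 enters row 1 and ejects 5. So w(7) = 5. P is now [[1, 2, 7], [4, 8], [6]].
Step i=6: Q has 6 at row 2, column 2; remove 8 from row 2 of P and reverse-bump: 8 enters row 1 and ejects 7. So w(6) = 7. P is now [[1, 2, 8], [4], [6]].
Step i=5: Q has 5 at row 1, column 3; remove that cell from P, ejecting 8. So w(5) = 8. P is now [[1, 2], [4], [6]].
Step i=4: Q has 4 at row 3, column 1; remove 6 from row 3 of P and reverse-bump: 6 enters row 2 and ejects 4; 4 enters row 1 and ejects 2. So w(4) = 2. P is now [[1, 4], [6]].
Step i=3: Q has 3 at row 2, column 1; remove 6 from row 2 of P and reverse-bump: 6 enters row 1 and ejects 4. So w(3) = 4. P is now [[1, 6]].
Step i=2: Q has 2 at row 1, column 2; remove that cell from P, ejecting 6. So w(2) = 6. P is now [[1]].
Step i=1: Q has 1 at row 1, column 1; remove that cell from P, ejecting 1. So w(1) = 1. P is now [].

So w = 1 6 4 2 8 7 5 3.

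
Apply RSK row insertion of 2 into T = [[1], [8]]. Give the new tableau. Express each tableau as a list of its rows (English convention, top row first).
2 is larger than every entry of row 1, so it is appended to row 1. The new tableau is [[1, 2], [8]].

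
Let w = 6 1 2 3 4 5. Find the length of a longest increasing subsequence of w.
5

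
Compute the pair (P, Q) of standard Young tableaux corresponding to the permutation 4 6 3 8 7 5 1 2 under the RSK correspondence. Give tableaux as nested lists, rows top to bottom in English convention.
Insert each entry of the permutation into P by Schensted row insertion, recording in Q the position of each new cell.

Insert 4: appended to row 1. P = [[4]].
Insert 6: appended to row 1. P = [[4, 6]].
Insert 3: 3 bumps 4 from row 1; 4 starts row 2. P = [[3, 6], [4]].
Insert 8: appended to row 1. P = [[3, 6, 8], [4]].
Insert 7: 7 bumps 8 from row 1; 8 appends to row 2. P = [[3, 6, 7], [4, 8]].
Insert 5: 5 bumps 6 from row 1; 6 bumps 8 from row 2; 8 starts row 3. P = [[3, 5, 7], [4, 6], [8]].
Insert 1: 1 bumps 3 from row 1; 3 bumps 4 from row 2; 4 bumps 8 from row 3; 8 starts row 4. P = [[1, 5, 7], [3, 6], [4], [8]].
Insert 2: 2 bumps 5 from row 1; 5 bumps 6 from row 2; 6 appends to row 3. P = [[1, 2, 7], [3, 5], [4, 6], [8]].

So P = [[1, 2, 7], [3, 5], [4, 6], [8]], Q = [[1, 2, 4], [3, 5], [6, 8], [7]].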